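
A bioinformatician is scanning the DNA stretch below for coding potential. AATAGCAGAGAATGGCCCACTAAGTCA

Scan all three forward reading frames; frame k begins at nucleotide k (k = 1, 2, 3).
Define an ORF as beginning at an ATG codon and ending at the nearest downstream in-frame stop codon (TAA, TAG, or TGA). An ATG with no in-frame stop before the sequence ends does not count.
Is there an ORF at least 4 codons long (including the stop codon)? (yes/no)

Frame 1: AAT AGC AGA GAA TGG CCC ACT AAG TCA — no ATG→stop ORF.
Frame 2: ATA GCA GAG AAT GGC CCA CTA AGT — no ATG→stop ORF.
Frame 3: TAG CAG AGA ATG GCC CAC TAA GTC — ATG at 12, stop TAA at 21 → 12 nt.
Frame 3 has an ORF of 4 codons (positions 12–23) ≥ 4, so yes.

yes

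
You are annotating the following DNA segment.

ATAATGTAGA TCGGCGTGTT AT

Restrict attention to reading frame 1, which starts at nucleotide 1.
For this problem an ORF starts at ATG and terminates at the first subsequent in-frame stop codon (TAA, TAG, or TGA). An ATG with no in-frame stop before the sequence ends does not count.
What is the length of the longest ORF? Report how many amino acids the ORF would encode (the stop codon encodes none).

1

Frame 1: ATA ATG TAG ATC GGC GTG TTA — ATG at 4, stop TAG at 7 → 6 nt.
Longest: frame 1, positions 4–9, 6 nt = 2 codons = 1 aa. → 1 amino acids.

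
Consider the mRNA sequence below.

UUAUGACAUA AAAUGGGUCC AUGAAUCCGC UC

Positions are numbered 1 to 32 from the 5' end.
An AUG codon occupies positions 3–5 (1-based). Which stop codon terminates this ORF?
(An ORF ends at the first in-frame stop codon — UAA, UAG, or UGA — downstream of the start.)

Codons from position 3: AUG (3–5), ACA (6–8), UAA (9–11).
The first in-frame stop codon is UAA.

UAA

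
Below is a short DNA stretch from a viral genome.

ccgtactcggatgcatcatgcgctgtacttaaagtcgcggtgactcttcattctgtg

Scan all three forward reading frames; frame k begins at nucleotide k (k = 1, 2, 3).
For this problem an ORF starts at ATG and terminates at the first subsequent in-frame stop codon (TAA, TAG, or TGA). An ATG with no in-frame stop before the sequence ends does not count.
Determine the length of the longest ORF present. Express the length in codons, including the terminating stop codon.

Frame 1: CCG TAC TCG GAT GCA TCA TGC GCT GTA CTT AAA GTC GCG GTG ACT CTT CAT TCT GTG — no ATG→stop ORF.
Frame 2: CGT ACT CGG ATG CAT CAT GCG CTG TAC TTA AAG TCG CGG TGA CTC TTC ATT CTG — ATG at 11, stop TGA at 41 → 33 nt.
Frame 3: GTA CTC GGA TGC ATC ATG CGC TGT ACT TAA AGT CGC GGT GAC TCT TCA TTC TGT — ATG at 18, stop TAA at 30 → 15 nt.
Longest: frame 2, positions 11–43, 33 nt = 11 codons = 10 aa. → 11 codons.

11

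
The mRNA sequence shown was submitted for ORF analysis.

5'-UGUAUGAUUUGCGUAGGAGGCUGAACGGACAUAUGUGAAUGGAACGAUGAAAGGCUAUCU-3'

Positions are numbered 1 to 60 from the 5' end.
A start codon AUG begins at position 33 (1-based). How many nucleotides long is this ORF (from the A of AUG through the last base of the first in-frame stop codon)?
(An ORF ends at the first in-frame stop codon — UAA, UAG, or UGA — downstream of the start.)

Codons from position 33: AUG (33–35), UGA (36–38).
UGA is the first in-frame stop; ORF spans 33–38, 6 nucleotides.

6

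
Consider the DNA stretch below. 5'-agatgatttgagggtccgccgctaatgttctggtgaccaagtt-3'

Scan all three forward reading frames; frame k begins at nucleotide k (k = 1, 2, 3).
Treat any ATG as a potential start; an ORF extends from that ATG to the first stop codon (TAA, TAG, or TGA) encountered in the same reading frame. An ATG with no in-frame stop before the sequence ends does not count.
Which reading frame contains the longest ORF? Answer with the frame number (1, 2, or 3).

Frame 1: AGA TGA TTT GAG GGT CCG CCG CTA ATG TTC TGG TGA CCA AGT — ATG at 25, stop TGA at 34 → 12 nt.
Frame 2: GAT GAT TTG AGG GTC CGC CGC TAA TGT TCT GGT GAC CAA GTT — no ATG→stop ORF.
Frame 3: ATG ATT TGA GGG TCC GCC GCT AAT GTT CTG GTG ACC AAG — ATG at 3, stop TGA at 9 → 9 nt.
Longest ORF is 12 nt in frame 1 (positions 25–36).

1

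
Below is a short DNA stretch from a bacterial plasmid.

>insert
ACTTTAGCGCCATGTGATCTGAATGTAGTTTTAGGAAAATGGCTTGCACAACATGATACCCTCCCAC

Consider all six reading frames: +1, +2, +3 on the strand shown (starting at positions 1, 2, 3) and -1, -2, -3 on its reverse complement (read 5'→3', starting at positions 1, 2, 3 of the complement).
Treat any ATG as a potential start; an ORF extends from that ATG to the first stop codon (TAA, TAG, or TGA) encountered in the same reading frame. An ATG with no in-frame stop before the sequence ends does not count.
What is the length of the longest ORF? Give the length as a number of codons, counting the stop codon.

8

Reverse complement (5'→3'): GTGGGAGGGTATCATGTTGTGCAAGCCATTTTCCTAAAACTACATTCAGATCACATGGCGCTAAAGT
Frame +1: ACT TTA GCG CCA TGT GAT CTG AAT GTA GTT TTA GGA AAA TGG CTT GCA CAA CAT GAT ACC CTC CCA — no ATG→stop ORF.
Frame +2: CTT TAG CGC CAT GTG ATC TGA ATG TAG TTT TAG GAA AAT GGC TTG CAC AAC ATG ATA CCC TCC CAC — ATG at 23, stop TAG at 26 → 6 nt.
Frame +3: TTT AGC GCC ATG TGA TCT GAA TGT AGT TTT AGG AAA ATG GCT TGC ACA ACA TGA TAC CCT CCC — ATG at 12, stop TGA at 15 → 6 nt; ATG at 39, stop TGA at 54 → 18 nt.
Frame -1: GTG GGA GGG TAT CAT GTT GTG CAA GCC ATT TTC CTA AAA CTA CAT TCA GAT CAC ATG GCG CTA AAG — no ATG→stop ORF.
Frame -2: TGG GAG GGT ATC ATG TTG TGC AAG CCA TTT TCC TAA AAC TAC ATT CAG ATC ACA TGG CGC TAA AGT — ATG at 14, stop TAA at 35 → 24 nt.
Frame -3: GGG AGG GTA TCA TGT TGT GCA AGC CAT TTT CCT AAA ACT ACA TTC AGA TCA CAT GGC GCT AAA — no ATG→stop ORF.
Longest: frame -2, positions 14–37, 24 nt = 8 codons = 7 aa. → 8 codons.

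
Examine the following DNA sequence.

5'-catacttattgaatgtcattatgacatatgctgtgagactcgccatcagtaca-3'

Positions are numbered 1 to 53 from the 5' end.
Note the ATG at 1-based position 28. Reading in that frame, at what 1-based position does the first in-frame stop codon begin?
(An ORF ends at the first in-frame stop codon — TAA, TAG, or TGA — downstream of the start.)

Codons from position 28: ATG (28–30), CTG (31–33), TGA (34–36).
TGA is a stop codon; it begins at position 34.

34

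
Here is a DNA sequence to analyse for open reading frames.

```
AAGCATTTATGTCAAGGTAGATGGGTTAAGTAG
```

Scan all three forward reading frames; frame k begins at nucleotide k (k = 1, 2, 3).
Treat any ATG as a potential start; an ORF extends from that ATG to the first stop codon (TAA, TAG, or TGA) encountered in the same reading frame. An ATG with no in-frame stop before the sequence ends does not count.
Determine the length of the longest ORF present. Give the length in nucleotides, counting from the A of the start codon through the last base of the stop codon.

12

Frame 1: AAG CAT TTA TGT CAA GGT AGA TGG GTT AAG TAG — no ATG→stop ORF.
Frame 2: AGC ATT TAT GTC AAG GTA GAT GGG TTA AGT — no ATG→stop ORF.
Frame 3: GCA TTT ATG TCA AGG TAG ATG GGT TAA GTA — ATG at 9, stop TAG at 18 → 12 nt; ATG at 21, stop TAA at 27 → 9 nt.
Longest: frame 3, positions 9–20, 12 nt = 4 codons = 3 aa. → 12 nucleotides.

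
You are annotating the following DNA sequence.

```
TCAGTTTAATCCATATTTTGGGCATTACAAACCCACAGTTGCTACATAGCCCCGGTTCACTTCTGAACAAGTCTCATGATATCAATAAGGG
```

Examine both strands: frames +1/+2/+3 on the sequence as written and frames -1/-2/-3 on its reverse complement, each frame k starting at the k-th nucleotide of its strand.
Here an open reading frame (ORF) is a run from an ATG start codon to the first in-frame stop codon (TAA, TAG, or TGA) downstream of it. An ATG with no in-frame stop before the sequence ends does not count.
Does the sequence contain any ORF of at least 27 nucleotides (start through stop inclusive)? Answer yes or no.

no

Reverse complement (5'→3'): CCCTTATTGATATCATGAGACTTGTTCAGAAGTGAACCGGGGCTATGTAGCAACTGTGGGTTTGTAATGCCCAAAATATGGATTAAACTGA
Frame +1: TCA GTT TAA TCC ATA TTT TGG GCA TTA CAA ACC CAC AGT TGC TAC ATA GCC CCG GTT CAC TTC TGA ACA AGT CTC ATG ATA TCA ATA AGG — no ATG→stop ORF.
Frame +2: CAG TTT AAT CCA TAT TTT GGG CAT TAC AAA CCC ACA GTT GCT ACA TAG CCC CGG TTC ACT TCT GAA CAA GTC TCA TGA TAT CAA TAA GGG — no ATG→stop ORF.
Frame +3: AGT TTA ATC CAT ATT TTG GGC ATT ACA AAC CCA CAG TTG CTA CAT AGC CCC GGT TCA CTT CTG AAC AAG TCT CAT GAT ATC AAT AAG — no ATG→stop ORF.
Frame -1: CCC TTA TTG ATA TCA TGA GAC TTG TTC AGA AGT GAA CCG GGG CTA TGT AGC AAC TGT GGG TTT GTA ATG CCC AAA ATA TGG ATT AAA CTG — no ATG→stop ORF.
Frame -2: CCT TAT TGA TAT CAT GAG ACT TGT TCA GAA GTG AAC CGG GGC TAT GTA GCA ACT GTG GGT TTG TAA TGC CCA AAA TAT GGA TTA AAC TGA — no ATG→stop ORF.
Frame -3: CTT ATT GAT ATC ATG AGA CTT GTT CAG AAG TGA ACC GGG GCT ATG TAG CAA CTG TGG GTT TGT AAT GCC CAA AAT ATG GAT TAA ACT — ATG at 15, stop TGA at 33 → 21 nt; ATG at 45, stop TAG at 48 → 6 nt; ATG at 78, stop TAA at 84 → 9 nt.
Largest ORF found is 21 nucleotides < 27, so no.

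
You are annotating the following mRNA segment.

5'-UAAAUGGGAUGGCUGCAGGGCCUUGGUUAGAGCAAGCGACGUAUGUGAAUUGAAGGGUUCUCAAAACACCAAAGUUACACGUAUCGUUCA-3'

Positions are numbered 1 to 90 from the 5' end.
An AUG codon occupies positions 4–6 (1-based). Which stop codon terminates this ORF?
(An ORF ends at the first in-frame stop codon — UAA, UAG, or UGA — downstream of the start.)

UAG

Codons from position 4: AUG (4–6), GGA (7–9), UGG (10–12), CUG (13–15), CAG (16–18), GGC (19–21), CUU (22–24), GGU (25–27), UAG (28–30).
The first in-frame stop codon is UAG.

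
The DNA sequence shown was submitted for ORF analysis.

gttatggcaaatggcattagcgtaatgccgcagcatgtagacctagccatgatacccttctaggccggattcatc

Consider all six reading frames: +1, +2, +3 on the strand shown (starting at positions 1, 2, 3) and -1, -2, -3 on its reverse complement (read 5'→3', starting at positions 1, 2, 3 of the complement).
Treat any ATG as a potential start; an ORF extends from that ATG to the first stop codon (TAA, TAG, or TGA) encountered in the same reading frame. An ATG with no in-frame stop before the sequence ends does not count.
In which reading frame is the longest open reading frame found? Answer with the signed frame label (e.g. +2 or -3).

Reverse complement (5'→3'): GATGAATCCGGCCTAGAAGGGTATCATGGCTAGGTCTACATGCTGCGGCATTACGCTAATGCCATTTGCCATAAC
Frame +1: GTT ATG GCA AAT GGC ATT AGC GTA ATG CCG CAG CAT GTA GAC CTA GCC ATG ATA CCC TTC TAG GCC GGA TTC ATC — ATG at 4, stop TAG at 61 → 60 nt; ATG at 25, stop TAG at 61 → 39 nt; ATG at 49, stop TAG at 61 → 15 nt.
Frame +2: TTA TGG CAA ATG GCA TTA GCG TAA TGC CGC AGC ATG TAG ACC TAG CCA TGA TAC CCT TCT AGG CCG GAT TCA — ATG at 11, stop TAA at 23 → 15 nt; ATG at 35, stop TAG at 38 → 6 nt.
Frame +3: TAT GGC AAA TGG CAT TAG CGT AAT GCC GCA GCA TGT AGA CCT AGC CAT GAT ACC CTT CTA GGC CGG ATT CAT — no ATG→stop ORF.
Frame -1: GAT GAA TCC GGC CTA GAA GGG TAT CAT GGC TAG GTC TAC ATG CTG CGG CAT TAC GCT AAT GCC ATT TGC CAT AAC — no ATG→stop ORF.
Frame -2: ATG AAT CCG GCC TAG AAG GGT ATC ATG GCT AGG TCT ACA TGC TGC GGC ATT ACG CTA ATG CCA TTT GCC ATA — ATG at 2, stop TAG at 14 → 15 nt.
Frame -3: TGA ATC CGG CCT AGA AGG GTA TCA TGG CTA GGT CTA CAT GCT GCG GCA TTA CGC TAA TGC CAT TTG CCA TAA — no ATG→stop ORF.
Longest ORF is 60 nt in frame +1 (positions 4–63).

+1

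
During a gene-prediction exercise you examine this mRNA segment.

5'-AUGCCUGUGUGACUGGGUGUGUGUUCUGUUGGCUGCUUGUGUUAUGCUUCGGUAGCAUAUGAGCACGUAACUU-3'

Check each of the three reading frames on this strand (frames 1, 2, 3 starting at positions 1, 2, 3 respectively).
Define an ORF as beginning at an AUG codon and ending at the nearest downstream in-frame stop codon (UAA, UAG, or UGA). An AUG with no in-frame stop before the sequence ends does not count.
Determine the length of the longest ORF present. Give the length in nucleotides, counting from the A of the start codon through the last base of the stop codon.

12

Frame 1: AUG CCU GUG UGA CUG GGU GUG UGU UCU GUU GGC UGC UUG UGU UAU GCU UCG GUA GCA UAU GAG CAC GUA ACU — AUG at 1, stop UGA at 10 → 12 nt.
Frame 2: UGC CUG UGU GAC UGG GUG UGU GUU CUG UUG GCU GCU UGU GUU AUG CUU CGG UAG CAU AUG AGC ACG UAA CUU — AUG at 44, stop UAG at 53 → 12 nt; AUG at 59, stop UAA at 68 → 12 nt.
Frame 3: GCC UGU GUG ACU GGG UGU GUG UUC UGU UGG CUG CUU GUG UUA UGC UUC GGU AGC AUA UGA GCA CGU AAC — no AUG→stop ORF.
Longest: frame 1, positions 1–12, 12 nt = 4 codons = 3 aa. → 12 nucleotides.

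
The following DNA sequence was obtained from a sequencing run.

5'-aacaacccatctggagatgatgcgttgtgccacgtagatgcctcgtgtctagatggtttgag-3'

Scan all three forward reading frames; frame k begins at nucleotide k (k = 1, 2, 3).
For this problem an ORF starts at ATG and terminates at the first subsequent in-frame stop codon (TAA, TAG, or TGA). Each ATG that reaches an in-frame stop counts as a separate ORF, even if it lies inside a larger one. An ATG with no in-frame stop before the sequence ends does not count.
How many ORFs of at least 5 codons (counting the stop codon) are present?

Frame 1: AAC AAC CCA TCT GGA GAT GAT GCG TTG TGC CAC GTA GAT GCC TCG TGT CTA GAT GGT TTG — no ATG→stop ORF.
Frame 2: ACA ACC CAT CTG GAG ATG ATG CGT TGT GCC ACG TAG ATG CCT CGT GTC TAG ATG GTT TGA — ATG at 17, stop TAG at 35 → 21 nt; ATG at 20, stop TAG at 35 → 18 nt; ATG at 38, stop TAG at 50 → 15 nt; ATG at 53, stop TGA at 59 → 9 nt.
Frame 3: CAA CCC ATC TGG AGA TGA TGC GTT GTG CCA CGT AGA TGC CTC GTG TCT AGA TGG TTT GAG — no ATG→stop ORF.
ORFs ≥ 5 codons: frame 2 17–37 (7 codons), frame 2 20–37 (6 codons), frame 2 38–52 (5 codons). Count = 3.

3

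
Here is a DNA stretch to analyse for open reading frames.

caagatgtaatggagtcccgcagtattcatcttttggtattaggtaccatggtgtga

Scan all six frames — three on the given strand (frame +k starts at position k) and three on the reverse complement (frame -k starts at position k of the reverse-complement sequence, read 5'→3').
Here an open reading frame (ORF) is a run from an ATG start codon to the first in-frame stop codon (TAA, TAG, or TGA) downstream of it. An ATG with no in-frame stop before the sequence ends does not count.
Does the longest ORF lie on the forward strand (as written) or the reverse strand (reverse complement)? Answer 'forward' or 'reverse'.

forward

Reverse complement (5'→3'): TCACACCATGGTACCTAATACCAAAAGATGAATACTGCGGGACTCCATTACATCTTG
Frame +1: CAA GAT GTA ATG GAG TCC CGC AGT ATT CAT CTT TTG GTA TTA GGT ACC ATG GTG TGA — ATG at 10, stop TGA at 55 → 48 nt; ATG at 49, stop TGA at 55 → 9 nt.
Frame +2: AAG ATG TAA TGG AGT CCC GCA GTA TTC ATC TTT TGG TAT TAG GTA CCA TGG TGT — ATG at 5, stop TAA at 8 → 6 nt.
Frame +3: AGA TGT AAT GGA GTC CCG CAG TAT TCA TCT TTT GGT ATT AGG TAC CAT GGT GTG — no ATG→stop ORF.
Frame -1: TCA CAC CAT GGT ACC TAA TAC CAA AAG ATG AAT ACT GCG GGA CTC CAT TAC ATC TTG — no ATG→stop ORF.
Frame -2: CAC ACC ATG GTA CCT AAT ACC AAA AGA TGA ATA CTG CGG GAC TCC ATT ACA TCT — ATG at 8, stop TGA at 29 → 24 nt.
Frame -3: ACA CCA TGG TAC CTA ATA CCA AAA GAT GAA TAC TGC GGG ACT CCA TTA CAT CTT — no ATG→stop ORF.
Forward-strand max 48 nt; reverse-strand max 24 nt. The forward strand has the longer ORF.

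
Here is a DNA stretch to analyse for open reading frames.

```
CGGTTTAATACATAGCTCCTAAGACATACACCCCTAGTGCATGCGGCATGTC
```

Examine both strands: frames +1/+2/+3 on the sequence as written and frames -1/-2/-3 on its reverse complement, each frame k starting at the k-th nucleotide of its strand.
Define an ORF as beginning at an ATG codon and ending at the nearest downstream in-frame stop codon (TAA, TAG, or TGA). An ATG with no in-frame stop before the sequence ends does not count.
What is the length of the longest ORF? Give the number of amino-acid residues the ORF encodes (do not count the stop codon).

Reverse complement (5'→3'): GACATGCCGCATGCACTAGGGGTGTATGTCTTAGGAGCTATGTATTAAACCG
Frame +1: CGG TTT AAT ACA TAG CTC CTA AGA CAT ACA CCC CTA GTG CAT GCG GCA TGT — no ATG→stop ORF.
Frame +2: GGT TTA ATA CAT AGC TCC TAA GAC ATA CAC CCC TAG TGC ATG CGG CAT GTC — no ATG→stop ORF.
Frame +3: GTT TAA TAC ATA GCT CCT AAG ACA TAC ACC CCT AGT GCA TGC GGC ATG — no ATG→stop ORF.
Frame -1: GAC ATG CCG CAT GCA CTA GGG GTG TAT GTC TTA GGA GCT ATG TAT TAA ACC — ATG at 4, stop TAA at 46 → 45 nt; ATG at 40, stop TAA at 46 → 9 nt.
Frame -2: ACA TGC CGC ATG CAC TAG GGG TGT ATG TCT TAG GAG CTA TGT ATT AAA CCG — ATG at 11, stop TAG at 17 → 9 nt; ATG at 26, stop TAG at 32 → 9 nt.
Frame -3: CAT GCC GCA TGC ACT AGG GGT GTA TGT CTT AGG AGC TAT GTA TTA AAC — no ATG→stop ORF.
Longest: frame -1, positions 4–48, 45 nt = 15 codons = 14 aa. → 14 amino acids.

14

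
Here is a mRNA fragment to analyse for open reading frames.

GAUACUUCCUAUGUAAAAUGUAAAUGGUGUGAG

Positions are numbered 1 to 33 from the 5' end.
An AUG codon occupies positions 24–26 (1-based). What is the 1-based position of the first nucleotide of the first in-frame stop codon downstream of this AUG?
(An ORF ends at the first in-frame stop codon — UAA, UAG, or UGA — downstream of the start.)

30

Codons from position 24: AUG (24–26), GUG (27–29), UGA (30–32).
UGA is a stop codon; it begins at position 30.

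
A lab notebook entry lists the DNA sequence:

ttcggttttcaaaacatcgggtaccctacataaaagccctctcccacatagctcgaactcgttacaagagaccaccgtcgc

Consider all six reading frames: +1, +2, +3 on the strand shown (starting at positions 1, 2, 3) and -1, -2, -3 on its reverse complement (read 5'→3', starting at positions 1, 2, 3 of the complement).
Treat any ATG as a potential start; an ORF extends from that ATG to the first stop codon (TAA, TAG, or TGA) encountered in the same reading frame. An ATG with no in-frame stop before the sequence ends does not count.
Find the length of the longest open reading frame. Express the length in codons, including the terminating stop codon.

8

Reverse complement (5'→3'): GCGACGGTGGTCTCTTGTAACGAGTTCGAGCTATGTGGGAGAGGGCTTTTATGTAGGGTACCCGATGTTTTGAAAACCGAA
Frame +1: TTC GGT TTT CAA AAC ATC GGG TAC CCT ACA TAA AAG CCC TCT CCC ACA TAG CTC GAA CTC GTT ACA AGA GAC CAC CGT CGC — no ATG→stop ORF.
Frame +2: TCG GTT TTC AAA ACA TCG GGT ACC CTA CAT AAA AGC CCT CTC CCA CAT AGC TCG AAC TCG TTA CAA GAG ACC ACC GTC — no ATG→stop ORF.
Frame +3: CGG TTT TCA AAA CAT CGG GTA CCC TAC ATA AAA GCC CTC TCC CAC ATA GCT CGA ACT CGT TAC AAG AGA CCA CCG TCG — no ATG→stop ORF.
Frame -1: GCG ACG GTG GTC TCT TGT AAC GAG TTC GAG CTA TGT GGG AGA GGG CTT TTA TGT AGG GTA CCC GAT GTT TTG AAA ACC GAA — no ATG→stop ORF.
Frame -2: CGA CGG TGG TCT CTT GTA ACG AGT TCG AGC TAT GTG GGA GAG GGC TTT TAT GTA GGG TAC CCG ATG TTT TGA AAA CCG — ATG at 65, stop TGA at 71 → 9 nt.
Frame -3: GAC GGT GGT CTC TTG TAA CGA GTT CGA GCT ATG TGG GAG AGG GCT TTT ATG TAG GGT ACC CGA TGT TTT GAA AAC CGA — ATG at 33, stop TAG at 54 → 24 nt; ATG at 51, stop TAG at 54 → 6 nt.
Longest: frame -3, positions 33–56, 24 nt = 8 codons = 7 aa. → 8 codons.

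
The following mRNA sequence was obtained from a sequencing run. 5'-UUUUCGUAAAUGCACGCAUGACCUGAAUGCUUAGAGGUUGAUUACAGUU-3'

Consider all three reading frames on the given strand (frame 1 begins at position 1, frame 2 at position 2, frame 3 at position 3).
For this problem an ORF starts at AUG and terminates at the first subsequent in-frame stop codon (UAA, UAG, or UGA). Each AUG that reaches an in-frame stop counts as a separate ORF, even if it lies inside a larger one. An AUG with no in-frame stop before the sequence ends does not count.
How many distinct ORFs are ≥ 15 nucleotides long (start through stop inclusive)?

1

Frame 1: UUU UCG UAA AUG CAC GCA UGA CCU GAA UGC UUA GAG GUU GAU UAC AGU — AUG at 10, stop UGA at 19 → 12 nt.
Frame 2: UUU CGU AAA UGC ACG CAU GAC CUG AAU GCU UAG AGG UUG AUU ACA GUU — no AUG→stop ORF.
Frame 3: UUC GUA AAU GCA CGC AUG ACC UGA AUG CUU AGA GGU UGA UUA CAG — AUG at 18, stop UGA at 24 → 9 nt; AUG at 27, stop UGA at 39 → 15 nt.
ORFs ≥ 15 nucleotides: frame 3 27–41 (15 nucleotides). Count = 1.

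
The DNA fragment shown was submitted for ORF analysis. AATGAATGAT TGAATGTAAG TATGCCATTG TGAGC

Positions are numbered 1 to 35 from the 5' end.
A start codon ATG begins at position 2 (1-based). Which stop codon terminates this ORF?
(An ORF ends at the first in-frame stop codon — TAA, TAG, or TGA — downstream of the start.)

TGA

Codons from position 2: ATG (2–4), AAT (5–7), GAT (8–10), TGA (11–13).
The first in-frame stop codon is TGA.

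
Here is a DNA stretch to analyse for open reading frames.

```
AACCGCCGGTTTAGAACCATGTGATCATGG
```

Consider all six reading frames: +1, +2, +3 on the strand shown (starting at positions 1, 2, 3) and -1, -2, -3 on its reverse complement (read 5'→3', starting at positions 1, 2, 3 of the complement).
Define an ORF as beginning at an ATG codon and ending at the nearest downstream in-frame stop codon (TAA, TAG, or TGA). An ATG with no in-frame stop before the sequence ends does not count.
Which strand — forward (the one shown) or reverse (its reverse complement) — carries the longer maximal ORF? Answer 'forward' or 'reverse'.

Reverse complement (5'→3'): CCATGATCACATGGTTCTAAACCGGCGGTT
Frame +1: AAC CGC CGG TTT AGA ACC ATG TGA TCA TGG — ATG at 19, stop TGA at 22 → 6 nt.
Frame +2: ACC GCC GGT TTA GAA CCA TGT GAT CAT — no ATG→stop ORF.
Frame +3: CCG CCG GTT TAG AAC CAT GTG ATC ATG — no ATG→stop ORF.
Frame -1: CCA TGA TCA CAT GGT TCT AAA CCG GCG GTT — no ATG→stop ORF.
Frame -2: CAT GAT CAC ATG GTT CTA AAC CGG CGG — no ATG→stop ORF.
Frame -3: ATG ATC ACA TGG TTC TAA ACC GGC GGT — ATG at 3, stop TAA at 18 → 18 nt.
Forward-strand max 6 nt; reverse-strand max 18 nt. The reverse strand has the longer ORF.

reverse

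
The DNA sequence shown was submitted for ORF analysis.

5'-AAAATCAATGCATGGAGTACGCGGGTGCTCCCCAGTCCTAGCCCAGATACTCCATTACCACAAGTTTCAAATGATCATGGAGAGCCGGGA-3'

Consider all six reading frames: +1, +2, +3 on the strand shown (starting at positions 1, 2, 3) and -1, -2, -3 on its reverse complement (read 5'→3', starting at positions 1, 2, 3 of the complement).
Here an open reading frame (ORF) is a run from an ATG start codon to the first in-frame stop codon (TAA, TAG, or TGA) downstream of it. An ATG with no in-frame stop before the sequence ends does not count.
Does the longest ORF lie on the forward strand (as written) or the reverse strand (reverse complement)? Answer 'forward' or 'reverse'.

Reverse complement (5'→3'): TCCCGGCTCTCCATGATCATTTGAAACTTGTGGTAATGGAGTATCTGGGCTAGGACTGGGGAGCACCCGCGTACTCCATGCATTGATTTT
Frame +1: AAA ATC AAT GCA TGG AGT ACG CGG GTG CTC CCC AGT CCT AGC CCA GAT ACT CCA TTA CCA CAA GTT TCA AAT GAT CAT GGA GAG CCG GGA — no ATG→stop ORF.
Frame +2: AAA TCA ATG CAT GGA GTA CGC GGG TGC TCC CCA GTC CTA GCC CAG ATA CTC CAT TAC CAC AAG TTT CAA ATG ATC ATG GAG AGC CGG — no ATG→stop ORF.
Frame +3: AAT CAA TGC ATG GAG TAC GCG GGT GCT CCC CAG TCC TAG CCC AGA TAC TCC ATT ACC ACA AGT TTC AAA TGA TCA TGG AGA GCC GGG — ATG at 12, stop TAG at 39 → 30 nt.
Frame -1: TCC CGG CTC TCC ATG ATC ATT TGA AAC TTG TGG TAA TGG AGT ATC TGG GCT AGG ACT GGG GAG CAC CCG CGT ACT CCA TGC ATT GAT TTT — ATG at 13, stop TGA at 22 → 12 nt.
Frame -2: CCC GGC TCT CCA TGA TCA TTT GAA ACT TGT GGT AAT GGA GTA TCT GGG CTA GGA CTG GGG AGC ACC CGC GTA CTC CAT GCA TTG ATT — no ATG→stop ORF.
Frame -3: CCG GCT CTC CAT GAT CAT TTG AAA CTT GTG GTA ATG GAG TAT CTG GGC TAG GAC TGG GGA GCA CCC GCG TAC TCC ATG CAT TGA TTT — ATG at 36, stop TAG at 51 → 18 nt; ATG at 78, stop TGA at 84 → 9 nt.
Forward-strand max 30 nt; reverse-strand max 18 nt. The forward strand has the longer ORF.

forward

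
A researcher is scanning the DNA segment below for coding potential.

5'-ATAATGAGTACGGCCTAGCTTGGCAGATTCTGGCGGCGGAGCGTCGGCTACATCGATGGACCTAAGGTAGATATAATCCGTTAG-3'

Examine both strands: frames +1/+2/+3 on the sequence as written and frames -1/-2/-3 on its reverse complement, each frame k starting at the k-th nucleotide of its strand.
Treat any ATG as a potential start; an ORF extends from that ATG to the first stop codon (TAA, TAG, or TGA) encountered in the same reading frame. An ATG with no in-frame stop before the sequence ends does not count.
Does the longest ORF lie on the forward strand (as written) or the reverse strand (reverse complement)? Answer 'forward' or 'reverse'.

Reverse complement (5'→3'): CTAACGGATTATATCTACCTTAGGTCCATCGATGTAGCCGACGCTCCGCCGCCAGAATCTGCCAAGCTAGGCCGTACTCATTAT
Frame +1: ATA ATG AGT ACG GCC TAG CTT GGC AGA TTC TGG CGG CGG AGC GTC GGC TAC ATC GAT GGA CCT AAG GTA GAT ATA ATC CGT TAG — ATG at 4, stop TAG at 16 → 15 nt.
Frame +2: TAA TGA GTA CGG CCT AGC TTG GCA GAT TCT GGC GGC GGA GCG TCG GCT ACA TCG ATG GAC CTA AGG TAG ATA TAA TCC GTT — ATG at 56, stop TAG at 68 → 15 nt.
Frame +3: AAT GAG TAC GGC CTA GCT TGG CAG ATT CTG GCG GCG GAG CGT CGG CTA CAT CGA TGG ACC TAA GGT AGA TAT AAT CCG TTA — no ATG→stop ORF.
Frame -1: CTA ACG GAT TAT ATC TAC CTT AGG TCC ATC GAT GTA GCC GAC GCT CCG CCG CCA GAA TCT GCC AAG CTA GGC CGT ACT CAT TAT — no ATG→stop ORF.
Frame -2: TAA CGG ATT ATA TCT ACC TTA GGT CCA TCG ATG TAG CCG ACG CTC CGC CGC CAG AAT CTG CCA AGC TAG GCC GTA CTC ATT — ATG at 32, stop TAG at 35 → 6 nt.
Frame -3: AAC GGA TTA TAT CTA CCT TAG GTC CAT CGA TGT AGC CGA CGC TCC GCC GCC AGA ATC TGC CAA GCT AGG CCG TAC TCA TTA — no ATG→stop ORF.
Forward-strand max 15 nt; reverse-strand max 6 nt. The forward strand has the longer ORF.

forward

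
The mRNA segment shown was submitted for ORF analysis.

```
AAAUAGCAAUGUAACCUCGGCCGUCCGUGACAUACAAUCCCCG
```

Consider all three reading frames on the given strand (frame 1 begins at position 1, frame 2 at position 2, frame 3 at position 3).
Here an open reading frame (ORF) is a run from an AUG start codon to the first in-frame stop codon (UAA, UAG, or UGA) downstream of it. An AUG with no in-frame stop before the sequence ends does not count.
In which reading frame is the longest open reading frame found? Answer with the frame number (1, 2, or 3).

Frame 1: AAA UAG CAA UGU AAC CUC GGC CGU CCG UGA CAU ACA AUC CCC — no AUG→stop ORF.
Frame 2: AAU AGC AAU GUA ACC UCG GCC GUC CGU GAC AUA CAA UCC CCG — no AUG→stop ORF.
Frame 3: AUA GCA AUG UAA CCU CGG CCG UCC GUG ACA UAC AAU CCC — AUG at 9, stop UAA at 12 → 6 nt.
Longest ORF is 6 nt in frame 3 (positions 9–14).

3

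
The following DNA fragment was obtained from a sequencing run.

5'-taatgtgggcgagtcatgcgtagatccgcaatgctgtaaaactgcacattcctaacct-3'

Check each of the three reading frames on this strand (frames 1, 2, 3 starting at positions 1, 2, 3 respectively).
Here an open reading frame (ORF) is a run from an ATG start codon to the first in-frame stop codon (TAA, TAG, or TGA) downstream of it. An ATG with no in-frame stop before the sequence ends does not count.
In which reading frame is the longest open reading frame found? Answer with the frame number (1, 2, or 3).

Frame 1: TAA TGT GGG CGA GTC ATG CGT AGA TCC GCA ATG CTG TAA AAC TGC ACA TTC CTA ACC — ATG at 16, stop TAA at 37 → 24 nt; ATG at 31, stop TAA at 37 → 9 nt.
Frame 2: AAT GTG GGC GAG TCA TGC GTA GAT CCG CAA TGC TGT AAA ACT GCA CAT TCC TAA CCT — no ATG→stop ORF.
Frame 3: ATG TGG GCG AGT CAT GCG TAG ATC CGC AAT GCT GTA AAA CTG CAC ATT CCT AAC — ATG at 3, stop TAG at 21 → 21 nt.
Longest ORF is 24 nt in frame 1 (positions 16–39).

1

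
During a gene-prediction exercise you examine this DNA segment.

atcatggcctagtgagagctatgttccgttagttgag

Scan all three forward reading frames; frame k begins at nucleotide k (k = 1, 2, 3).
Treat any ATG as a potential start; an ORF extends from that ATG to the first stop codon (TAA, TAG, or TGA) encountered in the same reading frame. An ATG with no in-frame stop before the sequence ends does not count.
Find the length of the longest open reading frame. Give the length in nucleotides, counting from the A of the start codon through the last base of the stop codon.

Frame 1: ATC ATG GCC TAG TGA GAG CTA TGT TCC GTT AGT TGA — ATG at 4, stop TAG at 10 → 9 nt.
Frame 2: TCA TGG CCT AGT GAG AGC TAT GTT CCG TTA GTT GAG — no ATG→stop ORF.
Frame 3: CAT GGC CTA GTG AGA GCT ATG TTC CGT TAG TTG — ATG at 21, stop TAG at 30 → 12 nt.
Longest: frame 3, positions 21–32, 12 nt = 4 codons = 3 aa. → 12 nucleotides.

12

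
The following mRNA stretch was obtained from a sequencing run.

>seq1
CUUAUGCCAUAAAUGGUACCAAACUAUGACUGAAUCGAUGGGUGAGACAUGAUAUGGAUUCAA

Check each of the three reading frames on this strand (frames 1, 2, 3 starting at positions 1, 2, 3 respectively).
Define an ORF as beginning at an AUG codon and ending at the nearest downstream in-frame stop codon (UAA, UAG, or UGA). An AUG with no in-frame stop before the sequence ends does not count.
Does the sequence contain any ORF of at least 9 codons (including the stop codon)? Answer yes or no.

yes

Frame 1: CUU AUG CCA UAA AUG GUA CCA AAC UAU GAC UGA AUC GAU GGG UGA GAC AUG AUA UGG AUU CAA — AUG at 4, stop UAA at 10 → 9 nt; AUG at 13, stop UGA at 31 → 21 nt.
Frame 2: UUA UGC CAU AAA UGG UAC CAA ACU AUG ACU GAA UCG AUG GGU GAG ACA UGA UAU GGA UUC — AUG at 26, stop UGA at 50 → 27 nt; AUG at 38, stop UGA at 50 → 15 nt.
Frame 3: UAU GCC AUA AAU GGU ACC AAA CUA UGA CUG AAU CGA UGG GUG AGA CAU GAU AUG GAU UCA — no AUG→stop ORF.
Frame 2 has an ORF of 9 codons (positions 26–52) ≥ 9, so yes.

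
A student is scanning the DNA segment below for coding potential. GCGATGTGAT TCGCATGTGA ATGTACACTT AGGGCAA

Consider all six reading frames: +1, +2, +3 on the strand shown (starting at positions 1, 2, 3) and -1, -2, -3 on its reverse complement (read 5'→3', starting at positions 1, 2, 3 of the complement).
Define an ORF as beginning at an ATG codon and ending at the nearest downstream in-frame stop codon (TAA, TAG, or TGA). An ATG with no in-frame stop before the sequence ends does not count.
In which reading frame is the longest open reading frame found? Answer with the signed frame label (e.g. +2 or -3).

+3

Reverse complement (5'→3'): TTGCCCTAAGTGTACATTCACATGCGAATCACATCGC
Frame +1: GCG ATG TGA TTC GCA TGT GAA TGT ACA CTT AGG GCA — ATG at 4, stop TGA at 7 → 6 nt.
Frame +2: CGA TGT GAT TCG CAT GTG AAT GTA CAC TTA GGG CAA — no ATG→stop ORF.
Frame +3: GAT GTG ATT CGC ATG TGA ATG TAC ACT TAG GGC — ATG at 15, stop TGA at 18 → 6 nt; ATG at 21, stop TAG at 30 → 12 nt.
Frame -1: TTG CCC TAA GTG TAC ATT CAC ATG CGA ATC ACA TCG — no ATG→stop ORF.
Frame -2: TGC CCT AAG TGT ACA TTC ACA TGC GAA TCA CAT CGC — no ATG→stop ORF.
Frame -3: GCC CTA AGT GTA CAT TCA CAT GCG AAT CAC ATC — no ATG→stop ORF.
Longest ORF is 12 nt in frame +3 (positions 21–32).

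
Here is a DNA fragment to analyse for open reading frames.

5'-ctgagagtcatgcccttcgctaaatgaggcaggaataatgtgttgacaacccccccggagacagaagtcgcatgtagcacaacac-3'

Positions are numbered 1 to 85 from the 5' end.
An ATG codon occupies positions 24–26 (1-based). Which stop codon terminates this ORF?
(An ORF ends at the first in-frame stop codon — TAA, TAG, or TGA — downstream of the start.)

Codons from position 24: ATG (24–26), AGG (27–29), CAG (30–32), GAA (33–35), TAA (36–38).
The first in-frame stop codon is TAA.

TAA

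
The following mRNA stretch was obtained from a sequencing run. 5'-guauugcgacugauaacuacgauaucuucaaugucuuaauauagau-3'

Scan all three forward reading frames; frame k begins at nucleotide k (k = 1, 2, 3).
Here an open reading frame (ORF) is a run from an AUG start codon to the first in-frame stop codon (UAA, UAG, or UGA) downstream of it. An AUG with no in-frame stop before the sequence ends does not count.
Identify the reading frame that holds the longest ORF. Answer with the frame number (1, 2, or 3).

Frame 1: GUA UUG CGA CUG AUA ACU ACG AUA UCU UCA AUG UCU UAA UAU AGA — AUG at 31, stop UAA at 37 → 9 nt.
Frame 2: UAU UGC GAC UGA UAA CUA CGA UAU CUU CAA UGU CUU AAU AUA GAU — no AUG→stop ORF.
Frame 3: AUU GCG ACU GAU AAC UAC GAU AUC UUC AAU GUC UUA AUA UAG — no AUG→stop ORF.
Longest ORF is 9 nt in frame 1 (positions 31–39).

1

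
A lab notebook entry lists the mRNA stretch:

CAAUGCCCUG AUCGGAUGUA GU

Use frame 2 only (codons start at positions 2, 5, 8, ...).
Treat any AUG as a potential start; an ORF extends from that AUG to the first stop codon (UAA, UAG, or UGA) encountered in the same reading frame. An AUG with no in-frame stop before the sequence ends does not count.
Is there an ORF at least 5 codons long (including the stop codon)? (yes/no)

no

Frame 2: AAU GCC CUG AUC GGA UGU AGU — no AUG→stop ORF.
Largest ORF found is 0 codons < 5, so no.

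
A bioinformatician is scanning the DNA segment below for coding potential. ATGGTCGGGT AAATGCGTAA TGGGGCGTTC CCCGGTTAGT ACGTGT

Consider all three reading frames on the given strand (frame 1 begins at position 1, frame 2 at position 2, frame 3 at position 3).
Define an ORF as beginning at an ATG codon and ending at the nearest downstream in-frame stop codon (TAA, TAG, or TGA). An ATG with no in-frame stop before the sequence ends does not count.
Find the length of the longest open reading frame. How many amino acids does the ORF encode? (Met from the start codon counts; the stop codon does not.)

8

Frame 1: ATG GTC GGG TAA ATG CGT AAT GGG GCG TTC CCC GGT TAG TAC GTG — ATG at 1, stop TAA at 10 → 12 nt; ATG at 13, stop TAG at 37 → 27 nt.
Frame 2: TGG TCG GGT AAA TGC GTA ATG GGG CGT TCC CCG GTT AGT ACG TGT — no ATG→stop ORF.
Frame 3: GGT CGG GTA AAT GCG TAA TGG GGC GTT CCC CGG TTA GTA CGT — no ATG→stop ORF.
Longest: frame 1, positions 13–39, 27 nt = 9 codons = 8 aa. → 8 amino acids.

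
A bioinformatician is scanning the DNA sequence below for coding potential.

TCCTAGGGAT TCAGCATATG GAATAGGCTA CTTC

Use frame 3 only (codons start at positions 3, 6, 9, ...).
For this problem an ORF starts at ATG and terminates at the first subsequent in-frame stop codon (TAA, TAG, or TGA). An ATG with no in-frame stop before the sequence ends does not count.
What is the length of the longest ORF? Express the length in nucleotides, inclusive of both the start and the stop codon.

Frame 3: CTA GGG ATT CAG CAT ATG GAA TAG GCT ACT — ATG at 18, stop TAG at 24 → 9 nt.
Longest: frame 3, positions 18–26, 9 nt = 3 codons = 2 aa. → 9 nucleotides.

9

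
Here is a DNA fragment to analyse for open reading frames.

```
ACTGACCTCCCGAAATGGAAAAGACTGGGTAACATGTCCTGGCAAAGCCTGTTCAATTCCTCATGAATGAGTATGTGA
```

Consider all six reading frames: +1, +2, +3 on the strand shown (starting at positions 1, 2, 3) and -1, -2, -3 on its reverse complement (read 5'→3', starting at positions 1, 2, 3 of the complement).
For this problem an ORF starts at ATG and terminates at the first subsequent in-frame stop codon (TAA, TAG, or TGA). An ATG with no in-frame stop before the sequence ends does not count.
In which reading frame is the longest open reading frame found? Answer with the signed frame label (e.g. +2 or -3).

Reverse complement (5'→3'): TCACATACTCATTCATGAGGAATTGAACAGGCTTTGCCAGGACATGTTACCCAGTCTTTTCCATTTCGGGAGGTCAGT
Frame +1: ACT GAC CTC CCG AAA TGG AAA AGA CTG GGT AAC ATG TCC TGG CAA AGC CTG TTC AAT TCC TCA TGA ATG AGT ATG TGA — ATG at 34, stop TGA at 64 → 33 nt; ATG at 67, stop TGA at 76 → 12 nt; ATG at 73, stop TGA at 76 → 6 nt.
Frame +2: CTG ACC TCC CGA AAT GGA AAA GAC TGG GTA ACA TGT CCT GGC AAA GCC TGT TCA ATT CCT CAT GAA TGA GTA TGT — no ATG→stop ORF.
Frame +3: TGA CCT CCC GAA ATG GAA AAG ACT GGG TAA CAT GTC CTG GCA AAG CCT GTT CAA TTC CTC ATG AAT GAG TAT GTG — ATG at 15, stop TAA at 30 → 18 nt.
Frame -1: TCA CAT ACT CAT TCA TGA GGA ATT GAA CAG GCT TTG CCA GGA CAT GTT ACC CAG TCT TTT CCA TTT CGG GAG GTC AGT — no ATG→stop ORF.
Frame -2: CAC ATA CTC ATT CAT GAG GAA TTG AAC AGG CTT TGC CAG GAC ATG TTA CCC AGT CTT TTC CAT TTC GGG AGG TCA — no ATG→stop ORF.
Frame -3: ACA TAC TCA TTC ATG AGG AAT TGA ACA GGC TTT GCC AGG ACA TGT TAC CCA GTC TTT TCC ATT TCG GGA GGT CAG — ATG at 15, stop TGA at 24 → 12 nt.
Longest ORF is 33 nt in frame +1 (positions 34–66).

+1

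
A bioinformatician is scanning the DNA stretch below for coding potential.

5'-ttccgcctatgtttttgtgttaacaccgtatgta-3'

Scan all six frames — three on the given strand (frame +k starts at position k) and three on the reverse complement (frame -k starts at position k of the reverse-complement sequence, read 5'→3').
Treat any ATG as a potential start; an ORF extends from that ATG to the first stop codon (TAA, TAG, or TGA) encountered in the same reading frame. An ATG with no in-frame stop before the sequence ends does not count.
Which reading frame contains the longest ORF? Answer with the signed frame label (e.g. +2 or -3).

+3

Reverse complement (5'→3'): TACATACGGTGTTAACACAAAAACATAGGCGGAA
Frame +1: TTC CGC CTA TGT TTT TGT GTT AAC ACC GTA TGT — no ATG→stop ORF.
Frame +2: TCC GCC TAT GTT TTT GTG TTA ACA CCG TAT GTA — no ATG→stop ORF.
Frame +3: CCG CCT ATG TTT TTG TGT TAA CAC CGT ATG — ATG at 9, stop TAA at 21 → 15 nt.
Frame -1: TAC ATA CGG TGT TAA CAC AAA AAC ATA GGC GGA — no ATG→stop ORF.
Frame -2: ACA TAC GGT GTT AAC ACA AAA ACA TAG GCG GAA — no ATG→stop ORF.
Frame -3: CAT ACG GTG TTA ACA CAA AAA CAT AGG CGG — no ATG→stop ORF.
Longest ORF is 15 nt in frame +3 (positions 9–23).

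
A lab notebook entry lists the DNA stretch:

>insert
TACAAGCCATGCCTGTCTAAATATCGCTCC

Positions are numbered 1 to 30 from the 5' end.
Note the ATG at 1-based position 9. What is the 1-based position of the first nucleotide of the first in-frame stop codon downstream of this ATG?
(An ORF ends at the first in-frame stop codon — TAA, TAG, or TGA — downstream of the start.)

18

Codons from position 9: ATG (9–11), CCT (12–14), GTC (15–17), TAA (18–20).
TAA is a stop codon; it begins at position 18.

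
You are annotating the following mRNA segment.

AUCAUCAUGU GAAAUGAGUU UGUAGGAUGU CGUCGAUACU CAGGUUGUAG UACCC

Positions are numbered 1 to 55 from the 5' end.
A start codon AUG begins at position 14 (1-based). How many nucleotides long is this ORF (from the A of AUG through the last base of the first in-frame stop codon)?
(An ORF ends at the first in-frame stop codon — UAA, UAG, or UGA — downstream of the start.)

Codons from position 14: AUG (14–16), AGU (17–19), UUG (20–22), UAG (23–25).
UAG is the first in-frame stop; ORF spans 14–25, 12 nucleotides.

12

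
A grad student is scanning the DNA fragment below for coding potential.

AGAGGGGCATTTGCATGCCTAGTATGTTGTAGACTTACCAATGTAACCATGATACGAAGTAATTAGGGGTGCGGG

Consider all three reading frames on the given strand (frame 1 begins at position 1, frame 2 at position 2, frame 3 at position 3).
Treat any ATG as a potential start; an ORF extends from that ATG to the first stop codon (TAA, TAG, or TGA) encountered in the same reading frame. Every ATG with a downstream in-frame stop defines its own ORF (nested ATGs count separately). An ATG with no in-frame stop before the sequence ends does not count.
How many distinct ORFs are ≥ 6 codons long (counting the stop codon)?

Frame 1: AGA GGG GCA TTT GCA TGC CTA GTA TGT TGT AGA CTT ACC AAT GTA ACC ATG ATA CGA AGT AAT TAG GGG TGC GGG — ATG at 49, stop TAG at 64 → 18 nt.
Frame 2: GAG GGG CAT TTG CAT GCC TAG TAT GTT GTA GAC TTA CCA ATG TAA CCA TGA TAC GAA GTA ATT AGG GGT GCG — ATG at 41, stop TAA at 44 → 6 nt.
Frame 3: AGG GGC ATT TGC ATG CCT AGT ATG TTG TAG ACT TAC CAA TGT AAC CAT GAT ACG AAG TAA TTA GGG GTG CGG — ATG at 15, stop TAG at 30 → 18 nt; ATG at 24, stop TAG at 30 → 9 nt.
ORFs ≥ 6 codons: frame 1 49–66 (6 codons), frame 3 15–32 (6 codons). Count = 2.

2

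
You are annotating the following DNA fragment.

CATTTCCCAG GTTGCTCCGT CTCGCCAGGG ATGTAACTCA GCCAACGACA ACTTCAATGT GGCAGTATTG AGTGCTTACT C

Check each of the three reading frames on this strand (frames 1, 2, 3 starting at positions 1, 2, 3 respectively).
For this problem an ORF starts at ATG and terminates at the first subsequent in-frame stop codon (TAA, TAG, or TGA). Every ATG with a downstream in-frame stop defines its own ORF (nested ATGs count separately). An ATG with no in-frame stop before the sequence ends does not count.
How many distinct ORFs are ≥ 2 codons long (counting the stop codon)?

Frame 1: CAT TTC CCA GGT TGC TCC GTC TCG CCA GGG ATG TAA CTC AGC CAA CGA CAA CTT CAA TGT GGC AGT ATT GAG TGC TTA CTC — ATG at 31, stop TAA at 34 → 6 nt.
Frame 2: ATT TCC CAG GTT GCT CCG TCT CGC CAG GGA TGT AAC TCA GCC AAC GAC AAC TTC AAT GTG GCA GTA TTG AGT GCT TAC — no ATG→stop ORF.
Frame 3: TTT CCC AGG TTG CTC CGT CTC GCC AGG GAT GTA ACT CAG CCA ACG ACA ACT TCA ATG TGG CAG TAT TGA GTG CTT ACT — ATG at 57, stop TGA at 69 → 15 nt.
ORFs ≥ 2 codons: frame 1 31–36 (2 codons), frame 3 57–71 (5 codons). Count = 2.

2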